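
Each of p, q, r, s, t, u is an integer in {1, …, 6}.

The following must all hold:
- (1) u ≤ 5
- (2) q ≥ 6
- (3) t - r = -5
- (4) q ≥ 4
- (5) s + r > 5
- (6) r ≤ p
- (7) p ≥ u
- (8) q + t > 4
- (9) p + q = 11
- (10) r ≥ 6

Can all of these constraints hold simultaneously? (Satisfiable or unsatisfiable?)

From constraints 6 and 10: p ≥ r ≥ 6. From constraint 2: q ≥ 6. Hence p + q ≥ 12. But constraint 9 requires p + q = 11, and 11 < 12. Contradiction.

Unsatisfiable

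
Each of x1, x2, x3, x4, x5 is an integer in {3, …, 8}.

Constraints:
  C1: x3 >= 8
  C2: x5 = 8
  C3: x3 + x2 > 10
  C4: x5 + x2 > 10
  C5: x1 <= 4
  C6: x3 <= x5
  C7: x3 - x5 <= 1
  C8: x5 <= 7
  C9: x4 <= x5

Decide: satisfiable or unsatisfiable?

Unsatisfiable

From constraints 1 and 6: x5 ≥ x3 and x3 ≥ 8, so x5 ≥ 8. From constraint 8: x5 ≤ 7. But 7 < 8, so no value of x5 works.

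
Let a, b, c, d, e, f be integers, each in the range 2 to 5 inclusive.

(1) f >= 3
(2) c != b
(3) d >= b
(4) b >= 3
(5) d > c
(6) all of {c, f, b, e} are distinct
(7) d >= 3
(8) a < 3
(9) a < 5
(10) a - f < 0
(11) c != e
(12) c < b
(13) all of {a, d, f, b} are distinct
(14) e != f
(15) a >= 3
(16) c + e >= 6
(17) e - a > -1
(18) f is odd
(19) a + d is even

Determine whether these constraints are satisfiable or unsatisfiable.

Constraints 1, 4, 7, and 15 confine each of a, d, f, b to the 3 values {3, …, 5} (the domain already gives each ≤ 5).
Constraint 13 requires all 4 of them to be distinct, but only 3 values are available — impossible by the pigeonhole principle.

Unsatisfiable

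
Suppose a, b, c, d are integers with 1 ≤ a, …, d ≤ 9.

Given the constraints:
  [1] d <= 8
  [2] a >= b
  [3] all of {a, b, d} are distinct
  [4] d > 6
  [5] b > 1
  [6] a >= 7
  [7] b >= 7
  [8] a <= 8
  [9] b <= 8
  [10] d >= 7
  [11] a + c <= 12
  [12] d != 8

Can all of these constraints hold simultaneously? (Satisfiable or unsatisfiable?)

Unsatisfiable

Constraints 1, 6, 7, 8, 9, and 10 confine each of a, b, d to the 2 values {7, 8}.
Constraint 3 requires all 3 of them to be distinct, but only 2 values are available — impossible by the pigeonhole principle.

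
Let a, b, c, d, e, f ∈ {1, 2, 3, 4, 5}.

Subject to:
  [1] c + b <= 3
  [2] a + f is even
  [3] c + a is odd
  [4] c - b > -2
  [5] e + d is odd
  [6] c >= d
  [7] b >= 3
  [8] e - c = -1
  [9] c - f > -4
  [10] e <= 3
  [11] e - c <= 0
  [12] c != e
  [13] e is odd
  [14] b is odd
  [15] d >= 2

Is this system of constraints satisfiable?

Unsatisfiable

From constraints 6 and 15: c ≥ d ≥ 2. From constraint 7: b ≥ 3. Hence c + b ≥ 5. But constraint 1 requires c + b ≤ 3, and 3 < 5. Contradiction.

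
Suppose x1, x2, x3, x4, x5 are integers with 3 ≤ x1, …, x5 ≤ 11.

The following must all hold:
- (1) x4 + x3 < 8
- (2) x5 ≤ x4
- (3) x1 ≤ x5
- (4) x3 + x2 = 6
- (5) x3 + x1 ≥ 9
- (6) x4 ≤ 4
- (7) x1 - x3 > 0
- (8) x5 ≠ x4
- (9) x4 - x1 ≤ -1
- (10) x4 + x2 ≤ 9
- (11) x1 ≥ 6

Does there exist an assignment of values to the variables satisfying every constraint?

Unsatisfiable

From constraints 3 and 11: x5 ≥ x1 and x1 ≥ 6, so x5 ≥ 6. From constraints 2 and 6: x5 ≤ x4 and x4 ≤ 4, so x5 ≤ 4. But 4 < 6, so no value of x5 works.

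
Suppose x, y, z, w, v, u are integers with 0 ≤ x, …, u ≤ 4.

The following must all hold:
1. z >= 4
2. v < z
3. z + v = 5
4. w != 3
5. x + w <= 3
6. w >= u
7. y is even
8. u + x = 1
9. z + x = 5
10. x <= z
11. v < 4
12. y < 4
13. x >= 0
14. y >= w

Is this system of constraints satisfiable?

Try x = 1, y = 2, z = 4, w = 1, v = 1, u = 0.
Check constraint 3: z + v = 5; constraint 5: x + w = 2; constraint 8: u + x = 1. The remaining constraints are straightforward to verify.

Satisfiable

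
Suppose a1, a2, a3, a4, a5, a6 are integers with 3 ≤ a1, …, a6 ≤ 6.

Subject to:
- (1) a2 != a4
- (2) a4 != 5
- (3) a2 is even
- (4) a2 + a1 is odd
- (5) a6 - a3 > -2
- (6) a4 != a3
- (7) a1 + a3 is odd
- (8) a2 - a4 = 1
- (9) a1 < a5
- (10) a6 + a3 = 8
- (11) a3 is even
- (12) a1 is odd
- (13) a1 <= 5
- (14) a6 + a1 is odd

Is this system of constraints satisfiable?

One satisfying assignment is a1 = 3, a2 = 4, a3 = 4, a4 = 3, a5 = 4, a6 = 4.
For the less obvious constraints — constraint 5: a6 - a3 = 0; constraint 8: a2 - a4 = 1 — and the others hold by inspection.

Satisfiable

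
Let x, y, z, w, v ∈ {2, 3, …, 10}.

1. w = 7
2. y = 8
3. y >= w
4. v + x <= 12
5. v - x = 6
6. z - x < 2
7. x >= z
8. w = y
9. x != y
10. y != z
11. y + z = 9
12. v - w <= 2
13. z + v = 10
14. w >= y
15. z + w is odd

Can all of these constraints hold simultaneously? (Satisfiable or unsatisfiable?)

Unsatisfiable

Constraint 1 fixes w = 7 and constraint 2 fixes y = 8, but constraint 8 requires w = y. Since 7 ≠ 8, contradiction.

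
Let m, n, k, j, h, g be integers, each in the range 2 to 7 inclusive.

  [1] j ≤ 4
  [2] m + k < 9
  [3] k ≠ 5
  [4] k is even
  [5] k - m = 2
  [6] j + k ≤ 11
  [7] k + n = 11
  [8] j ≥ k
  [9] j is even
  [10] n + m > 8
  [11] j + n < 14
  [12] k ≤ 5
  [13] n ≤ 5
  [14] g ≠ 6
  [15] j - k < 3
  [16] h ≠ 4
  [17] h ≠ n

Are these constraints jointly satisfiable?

Unsatisfiable

From constraints 1 and 8: k ≤ j ≤ 4. From constraint 13: n ≤ 5. Hence k + n ≤ 9. But constraint 7 requires k + n = 11, and 11 > 9. Contradiction.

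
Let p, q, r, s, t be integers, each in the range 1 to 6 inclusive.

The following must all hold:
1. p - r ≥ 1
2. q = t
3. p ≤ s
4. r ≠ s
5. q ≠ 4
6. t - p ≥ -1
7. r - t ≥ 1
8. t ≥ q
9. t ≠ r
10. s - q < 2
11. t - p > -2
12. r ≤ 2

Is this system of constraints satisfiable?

Unsatisfiable

Constraints 1, 6, and 7 give r − t ≥ 1, t − p ≥ -1, p − r ≥ 1.
Adding all 3 inequalities: the left sides telescope to 0, and the right sides sum to 1 + (-1) + 1 = 1. So 0 ≥ 1, which is false.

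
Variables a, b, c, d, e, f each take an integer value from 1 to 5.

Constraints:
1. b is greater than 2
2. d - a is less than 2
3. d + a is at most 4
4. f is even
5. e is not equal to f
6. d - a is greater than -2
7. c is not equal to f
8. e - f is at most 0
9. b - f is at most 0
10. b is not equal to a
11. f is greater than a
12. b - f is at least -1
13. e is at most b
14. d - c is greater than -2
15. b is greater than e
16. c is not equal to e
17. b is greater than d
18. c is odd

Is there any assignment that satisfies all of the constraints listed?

Take a = 2, b = 4, c = 3, d = 2, e = 2, f = 4. Then constraint 2: d - a = 0; constraint 3: d + a = 4; constraint 6: d - a = 0, and every other listed constraint is also met.

Satisfiable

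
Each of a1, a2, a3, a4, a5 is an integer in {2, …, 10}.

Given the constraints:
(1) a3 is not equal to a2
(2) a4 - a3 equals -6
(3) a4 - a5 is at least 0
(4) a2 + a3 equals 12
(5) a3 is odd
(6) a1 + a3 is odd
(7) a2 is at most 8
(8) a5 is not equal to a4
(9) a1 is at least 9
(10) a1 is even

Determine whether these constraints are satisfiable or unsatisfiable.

Take a1 = 10, a2 = 3, a3 = 9, a4 = 3, a5 = 2. Then constraint 2: a4 - a3 = -6; constraint 3: a4 - a5 = 1, and every other listed constraint is also met.

Satisfiable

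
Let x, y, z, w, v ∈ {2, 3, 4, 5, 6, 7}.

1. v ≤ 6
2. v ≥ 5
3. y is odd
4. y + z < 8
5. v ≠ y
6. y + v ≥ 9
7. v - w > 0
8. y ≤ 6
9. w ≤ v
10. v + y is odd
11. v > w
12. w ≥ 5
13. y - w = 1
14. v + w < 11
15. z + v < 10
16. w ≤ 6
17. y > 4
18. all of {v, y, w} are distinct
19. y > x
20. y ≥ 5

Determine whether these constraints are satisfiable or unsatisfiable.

Unsatisfiable

Constraints 1, 2, 8, 12, 16, and 20 confine each of v, y, w to the 2 values {5, 6}.
Constraint 18 requires all 3 of them to be distinct, but only 2 values are available — impossible by the pigeonhole principle.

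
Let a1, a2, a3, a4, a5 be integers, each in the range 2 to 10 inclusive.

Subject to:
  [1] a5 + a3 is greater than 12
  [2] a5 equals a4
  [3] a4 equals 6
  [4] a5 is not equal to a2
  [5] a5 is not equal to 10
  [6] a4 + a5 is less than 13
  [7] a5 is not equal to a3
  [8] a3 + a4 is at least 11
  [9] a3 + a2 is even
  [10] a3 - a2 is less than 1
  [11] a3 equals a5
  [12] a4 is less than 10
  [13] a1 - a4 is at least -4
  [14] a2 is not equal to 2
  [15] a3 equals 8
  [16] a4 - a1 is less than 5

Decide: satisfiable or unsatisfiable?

Unsatisfiable

Constraint 15 fixes a3 = 8 and constraint 3 fixes a4 = 6. Constraints 2 and 11 give a3 = a5 = a4, so a3 = a4. But 8 ≠ 6 — contradiction.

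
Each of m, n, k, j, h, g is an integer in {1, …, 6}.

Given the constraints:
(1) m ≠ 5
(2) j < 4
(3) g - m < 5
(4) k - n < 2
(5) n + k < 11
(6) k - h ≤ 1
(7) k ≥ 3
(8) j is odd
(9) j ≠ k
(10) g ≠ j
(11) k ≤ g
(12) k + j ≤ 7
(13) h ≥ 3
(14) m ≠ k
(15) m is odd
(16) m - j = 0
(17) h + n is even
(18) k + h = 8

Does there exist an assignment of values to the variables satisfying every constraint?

Satisfiable

Setting (m, n, k, j, h, g) = (1, 4, 4, 1, 4, 5) satisfies everything: constraint 3: g - m = 4; constraint 4: k - n = 0; constraint 5: n + k = 8, and the others follow.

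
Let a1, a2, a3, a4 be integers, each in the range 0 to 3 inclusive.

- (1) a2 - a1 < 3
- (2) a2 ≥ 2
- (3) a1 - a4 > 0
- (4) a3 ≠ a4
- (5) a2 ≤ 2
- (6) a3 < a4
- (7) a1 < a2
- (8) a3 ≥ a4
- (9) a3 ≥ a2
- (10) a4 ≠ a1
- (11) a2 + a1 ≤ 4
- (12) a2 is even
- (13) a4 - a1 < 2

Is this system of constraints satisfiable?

Constraints 3, 6, 7, and 9 give a2 ≤ a3, a3 < a4, a4 < a1, a1 < a2. Chaining: a2 ≤ a3 < a4 < a1 < a2, which forces a2 < a2 — impossible.

Unsatisfiable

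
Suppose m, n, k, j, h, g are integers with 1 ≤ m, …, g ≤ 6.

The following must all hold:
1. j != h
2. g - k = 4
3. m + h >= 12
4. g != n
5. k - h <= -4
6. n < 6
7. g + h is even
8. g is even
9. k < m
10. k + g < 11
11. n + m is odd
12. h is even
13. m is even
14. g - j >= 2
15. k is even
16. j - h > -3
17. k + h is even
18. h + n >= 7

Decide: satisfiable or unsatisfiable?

Satisfiable

The assignment m = 6, n = 3, k = 2, j = 4, h = 6, g = 6 works:
  constraint 2 holds since g - k = 4.
  constraint 3 holds since m + h = 12.
  constraint 5 holds since k - h = -4.
The rest check out directly.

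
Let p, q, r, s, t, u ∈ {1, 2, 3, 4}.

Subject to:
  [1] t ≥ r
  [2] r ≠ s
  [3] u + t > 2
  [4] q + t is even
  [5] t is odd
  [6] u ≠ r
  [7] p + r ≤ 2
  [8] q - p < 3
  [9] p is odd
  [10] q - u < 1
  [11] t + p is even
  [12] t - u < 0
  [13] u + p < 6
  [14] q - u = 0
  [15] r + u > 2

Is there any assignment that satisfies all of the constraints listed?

Satisfiable

Setting (p, q, r, s, t, u) = (1, 3, 1, 3, 1, 3) satisfies everything: constraint 3: u + t = 4; constraint 7: p + r = 2, and the others follow.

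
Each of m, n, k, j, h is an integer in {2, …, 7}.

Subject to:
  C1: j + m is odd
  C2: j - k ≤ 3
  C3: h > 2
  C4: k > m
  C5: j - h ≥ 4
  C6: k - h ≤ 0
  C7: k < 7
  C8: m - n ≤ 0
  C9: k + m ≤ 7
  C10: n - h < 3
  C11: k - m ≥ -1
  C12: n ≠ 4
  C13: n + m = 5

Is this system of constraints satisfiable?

Unsatisfiable

Constraints 2, 5, and 6 give h − k ≥ 0, k − j ≥ -3, j − h ≥ 4.
Adding all 3 inequalities: the left sides telescope to 0, and the right sides sum to 0 + (-3) + 4 = 1. So 0 ≥ 1, which is false.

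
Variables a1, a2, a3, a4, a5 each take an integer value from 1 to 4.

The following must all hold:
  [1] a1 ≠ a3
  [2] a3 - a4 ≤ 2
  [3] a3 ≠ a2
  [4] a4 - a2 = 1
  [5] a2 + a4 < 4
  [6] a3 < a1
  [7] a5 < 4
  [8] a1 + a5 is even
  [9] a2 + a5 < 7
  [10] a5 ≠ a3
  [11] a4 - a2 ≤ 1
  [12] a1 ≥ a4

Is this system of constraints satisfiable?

Satisfiable

Try a1 = 3, a2 = 1, a3 = 2, a4 = 2, a5 = 3.
Check constraint 2: a3 - a4 = 0; constraint 4: a4 - a2 = 1; constraint 5: a2 + a4 = 3. The remaining constraints are straightforward to verify.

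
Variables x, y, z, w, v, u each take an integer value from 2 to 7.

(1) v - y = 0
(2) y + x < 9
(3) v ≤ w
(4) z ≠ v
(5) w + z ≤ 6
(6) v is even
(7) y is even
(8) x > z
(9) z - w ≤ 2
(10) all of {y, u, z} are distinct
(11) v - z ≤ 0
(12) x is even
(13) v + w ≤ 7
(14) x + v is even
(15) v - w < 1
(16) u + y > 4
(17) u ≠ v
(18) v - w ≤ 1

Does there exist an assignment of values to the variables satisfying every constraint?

Satisfiable

The assignment x = 6, y = 2, z = 4, w = 2, v = 2, u = 5 works:
  constraint 1 holds since v - y = 0.
  constraint 2 holds since y + x = 8.
  constraint 5 holds since w + z = 6.
The rest check out directly.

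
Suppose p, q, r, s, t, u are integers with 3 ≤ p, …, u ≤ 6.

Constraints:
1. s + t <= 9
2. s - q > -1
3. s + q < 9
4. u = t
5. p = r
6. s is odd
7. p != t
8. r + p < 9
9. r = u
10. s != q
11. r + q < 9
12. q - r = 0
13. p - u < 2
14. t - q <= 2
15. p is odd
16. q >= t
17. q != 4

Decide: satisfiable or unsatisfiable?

Unsatisfiable

From constraints 4, 5, and 9, p = r = u = t, so p = t. But constraint 7 says p ≠ t. Contradiction.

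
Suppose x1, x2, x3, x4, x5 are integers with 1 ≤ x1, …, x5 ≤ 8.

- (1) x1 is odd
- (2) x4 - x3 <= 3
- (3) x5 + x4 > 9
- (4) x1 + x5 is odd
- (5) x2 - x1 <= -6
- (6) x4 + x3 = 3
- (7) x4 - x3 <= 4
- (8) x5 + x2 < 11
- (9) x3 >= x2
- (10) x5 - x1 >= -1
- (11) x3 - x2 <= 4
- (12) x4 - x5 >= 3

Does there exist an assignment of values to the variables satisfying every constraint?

Unsatisfiable

Constraints 2, 5, 10, 11, and 12 give x2 − x3 ≥ -4, x3 − x4 ≥ -3, x4 − x5 ≥ 3, x5 − x1 ≥ -1, x1 − x2 ≥ 6.
Adding all 5 inequalities: the left sides telescope to 0, and the right sides sum to (-4) + (-3) + 3 + (-1) + 6 = 1. So 0 ≥ 1, which is false.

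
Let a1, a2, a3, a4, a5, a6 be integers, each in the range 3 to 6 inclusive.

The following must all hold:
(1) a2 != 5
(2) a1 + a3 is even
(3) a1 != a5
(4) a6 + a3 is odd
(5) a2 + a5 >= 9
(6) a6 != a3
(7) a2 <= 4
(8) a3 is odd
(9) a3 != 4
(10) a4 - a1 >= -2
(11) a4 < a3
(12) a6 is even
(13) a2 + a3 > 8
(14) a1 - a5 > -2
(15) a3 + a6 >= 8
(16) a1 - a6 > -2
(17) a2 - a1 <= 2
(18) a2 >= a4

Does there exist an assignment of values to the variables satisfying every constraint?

Satisfiable

Setting (a1, a2, a3, a4, a5, a6) = (5, 4, 5, 3, 6, 4) satisfies everything: constraint 5: a2 + a5 = 10; constraint 10: a4 - a1 = -2; constraint 13: a2 + a3 = 9, and the others follow.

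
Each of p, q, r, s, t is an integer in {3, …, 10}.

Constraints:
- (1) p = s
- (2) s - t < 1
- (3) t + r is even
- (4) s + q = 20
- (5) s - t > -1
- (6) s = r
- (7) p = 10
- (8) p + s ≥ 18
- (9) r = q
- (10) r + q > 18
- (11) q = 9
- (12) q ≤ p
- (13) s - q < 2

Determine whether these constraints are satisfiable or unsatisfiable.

Constraint 7 fixes p = 10 and constraint 11 fixes q = 9. Constraints 1, 6, and 9 give p = s = r = q, so p = q. But 10 ≠ 9 — contradiction.

Unsatisfiable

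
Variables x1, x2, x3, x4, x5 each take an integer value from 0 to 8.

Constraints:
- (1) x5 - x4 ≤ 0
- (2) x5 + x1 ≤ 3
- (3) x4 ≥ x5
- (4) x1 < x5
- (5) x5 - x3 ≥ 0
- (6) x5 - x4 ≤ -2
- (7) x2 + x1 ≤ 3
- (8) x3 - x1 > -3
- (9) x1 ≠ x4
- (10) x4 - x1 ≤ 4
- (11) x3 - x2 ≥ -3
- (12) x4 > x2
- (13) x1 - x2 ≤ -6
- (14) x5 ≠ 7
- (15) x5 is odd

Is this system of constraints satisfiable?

Constraints 5, 6, 10, 11, and 13 give x1 − x4 ≥ -4, x4 − x5 ≥ 2, x5 − x3 ≥ 0, x3 − x2 ≥ -3, x2 − x1 ≥ 6.
Adding all 5 inequalities: the left sides telescope to 0, and the right sides sum to (-4) + 2 + 0 + (-3) + 6 = 1. So 0 ≥ 1, which is false.

Unsatisfiable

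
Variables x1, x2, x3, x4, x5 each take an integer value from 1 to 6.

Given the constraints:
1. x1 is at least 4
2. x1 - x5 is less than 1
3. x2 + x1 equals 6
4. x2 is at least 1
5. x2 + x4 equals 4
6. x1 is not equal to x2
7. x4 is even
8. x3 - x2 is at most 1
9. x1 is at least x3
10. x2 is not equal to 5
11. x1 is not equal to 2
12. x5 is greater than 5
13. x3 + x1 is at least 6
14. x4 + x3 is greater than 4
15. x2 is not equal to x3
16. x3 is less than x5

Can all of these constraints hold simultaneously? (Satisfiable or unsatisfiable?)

One satisfying assignment is x1 = 4, x2 = 2, x3 = 3, x4 = 2, x5 = 6.
For the less obvious constraints — constraint 2: x1 - x5 = -2; constraint 3: x2 + x1 = 6 — and the others hold by inspection.

Satisfiable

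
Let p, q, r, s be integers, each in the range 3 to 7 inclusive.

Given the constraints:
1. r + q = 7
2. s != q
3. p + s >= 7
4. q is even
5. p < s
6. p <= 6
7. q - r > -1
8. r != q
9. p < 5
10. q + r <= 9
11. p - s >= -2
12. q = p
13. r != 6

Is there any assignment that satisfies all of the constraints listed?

Satisfiable

The assignment p = 4, q = 4, r = 3, s = 6 works:
  constraint 1 holds since r + q = 7.
  constraint 3 holds since p + s = 10.
The rest check out directly.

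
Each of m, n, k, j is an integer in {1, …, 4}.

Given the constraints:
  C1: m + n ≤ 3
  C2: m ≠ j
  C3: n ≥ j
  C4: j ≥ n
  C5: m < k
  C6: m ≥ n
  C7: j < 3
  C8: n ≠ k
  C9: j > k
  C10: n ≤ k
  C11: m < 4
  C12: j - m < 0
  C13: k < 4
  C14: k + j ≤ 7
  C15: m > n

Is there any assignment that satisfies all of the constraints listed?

Constraints 3, 5, 6, and 9 give m < k, k < j, j ≤ n, n ≤ m. Chaining: m < k < j ≤ n ≤ m, which forces m < m — impossible.

Unsatisfiable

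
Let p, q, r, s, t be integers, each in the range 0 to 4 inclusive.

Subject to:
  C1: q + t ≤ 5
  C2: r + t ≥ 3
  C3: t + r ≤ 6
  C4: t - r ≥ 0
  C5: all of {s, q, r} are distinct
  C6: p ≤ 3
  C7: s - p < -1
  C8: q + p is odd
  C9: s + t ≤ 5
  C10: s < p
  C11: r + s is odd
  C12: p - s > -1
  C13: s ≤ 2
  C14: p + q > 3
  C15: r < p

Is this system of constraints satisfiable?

Take p = 3, q = 2, r = 0, s = 1, t = 3. Then constraint 1: q + t = 5; constraint 2: r + t = 3; constraint 3: t + r = 3, and every other listed constraint is also met.

Satisfiable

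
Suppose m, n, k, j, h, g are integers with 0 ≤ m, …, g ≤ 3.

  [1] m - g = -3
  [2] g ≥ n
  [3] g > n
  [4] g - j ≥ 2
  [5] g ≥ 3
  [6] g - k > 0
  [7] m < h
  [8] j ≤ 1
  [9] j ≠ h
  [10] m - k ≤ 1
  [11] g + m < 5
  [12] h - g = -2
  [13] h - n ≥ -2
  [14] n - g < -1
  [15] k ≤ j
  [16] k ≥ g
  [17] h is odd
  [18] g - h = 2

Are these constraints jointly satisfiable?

Unsatisfiable

From constraints 5 and 16: k ≥ g and g ≥ 3, so k ≥ 3. From constraints 8 and 15: k ≤ j and j ≤ 1, so k ≤ 1. But 1 < 3, so no value of k works.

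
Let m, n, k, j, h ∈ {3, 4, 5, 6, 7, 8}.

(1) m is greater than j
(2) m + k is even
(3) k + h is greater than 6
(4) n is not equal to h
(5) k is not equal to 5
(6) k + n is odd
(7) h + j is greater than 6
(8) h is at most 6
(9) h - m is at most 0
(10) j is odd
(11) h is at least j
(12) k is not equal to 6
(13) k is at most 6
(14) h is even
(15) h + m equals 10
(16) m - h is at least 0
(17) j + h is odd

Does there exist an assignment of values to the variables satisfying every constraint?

Try m = 6, n = 3, k = 4, j = 3, h = 4.
Check constraint 3: k + h = 8; constraint 7: h + j = 7; constraint 9: h - m = -2. The remaining constraints are straightforward to verify.

Satisfiable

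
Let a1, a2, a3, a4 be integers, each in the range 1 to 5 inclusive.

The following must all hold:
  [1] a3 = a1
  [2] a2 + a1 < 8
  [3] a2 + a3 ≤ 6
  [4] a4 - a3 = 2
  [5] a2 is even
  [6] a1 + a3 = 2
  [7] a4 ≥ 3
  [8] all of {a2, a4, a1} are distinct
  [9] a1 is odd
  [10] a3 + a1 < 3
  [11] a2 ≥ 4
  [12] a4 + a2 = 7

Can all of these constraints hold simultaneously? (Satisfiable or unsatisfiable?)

Take a1 = 1, a2 = 4, a3 = 1, a4 = 3. Then constraint 2: a2 + a1 = 5; constraint 3: a2 + a3 = 5; constraint 4: a4 - a3 = 2, and every other listed constraint is also met.

Satisfiable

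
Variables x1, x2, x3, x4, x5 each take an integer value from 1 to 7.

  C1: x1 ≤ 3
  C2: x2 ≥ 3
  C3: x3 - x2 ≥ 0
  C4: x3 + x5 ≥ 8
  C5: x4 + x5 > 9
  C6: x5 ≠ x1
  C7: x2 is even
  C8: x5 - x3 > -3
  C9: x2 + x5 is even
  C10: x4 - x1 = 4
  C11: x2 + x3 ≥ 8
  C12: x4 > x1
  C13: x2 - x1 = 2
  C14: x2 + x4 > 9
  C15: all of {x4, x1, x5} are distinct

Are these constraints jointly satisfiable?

Setting (x1, x2, x3, x4, x5) = (2, 4, 5, 6, 4) satisfies everything: constraint 3: x3 - x2 = 1; constraint 4: x3 + x5 = 9; constraint 5: x4 + x5 = 10, and the others follow.

Satisfiable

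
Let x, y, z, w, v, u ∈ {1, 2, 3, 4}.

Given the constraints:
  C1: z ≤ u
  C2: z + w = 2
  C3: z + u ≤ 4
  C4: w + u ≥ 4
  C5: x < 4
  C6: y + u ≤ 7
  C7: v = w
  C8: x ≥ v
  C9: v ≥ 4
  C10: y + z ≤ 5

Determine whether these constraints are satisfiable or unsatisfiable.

From constraints 8 and 9: x ≥ v and v ≥ 4, so x ≥ 4. From constraint 5: x ≤ 3. But 3 < 4, so no value of x works.

Unsatisfiable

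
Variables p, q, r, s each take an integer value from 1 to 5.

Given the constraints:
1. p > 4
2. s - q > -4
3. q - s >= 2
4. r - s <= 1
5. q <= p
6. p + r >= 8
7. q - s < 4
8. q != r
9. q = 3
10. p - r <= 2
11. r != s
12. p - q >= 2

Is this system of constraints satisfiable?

Unsatisfiable

Constraints 3, 4, 10, and 12 give s − r ≥ -1, r − p ≥ -2, p − q ≥ 2, q − s ≥ 2.
Adding all 4 inequalities: the left sides telescope to 0, and the right sides sum to (-1) + (-2) + 2 + 2 = 1. So 0 ≥ 1, which is false.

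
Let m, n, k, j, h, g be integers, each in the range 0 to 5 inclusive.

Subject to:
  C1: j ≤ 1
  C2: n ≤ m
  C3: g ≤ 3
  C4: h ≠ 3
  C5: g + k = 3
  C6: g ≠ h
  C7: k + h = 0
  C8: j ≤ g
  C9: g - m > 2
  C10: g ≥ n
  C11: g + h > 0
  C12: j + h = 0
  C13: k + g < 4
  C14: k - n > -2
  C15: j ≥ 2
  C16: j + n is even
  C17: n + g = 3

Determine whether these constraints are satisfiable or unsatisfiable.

From constraint 15: j ≥ 2. From constraint 1: j ≤ 1. But 1 < 2, so no value of j works.

Unsatisfiable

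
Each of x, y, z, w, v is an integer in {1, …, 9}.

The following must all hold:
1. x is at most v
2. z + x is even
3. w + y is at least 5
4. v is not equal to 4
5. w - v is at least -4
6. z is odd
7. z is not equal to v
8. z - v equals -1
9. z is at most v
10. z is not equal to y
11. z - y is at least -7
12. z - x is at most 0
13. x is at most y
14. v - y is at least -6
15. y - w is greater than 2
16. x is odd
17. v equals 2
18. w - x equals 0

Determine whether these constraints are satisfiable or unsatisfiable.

Satisfiable

Take x = 1, y = 5, z = 1, w = 1, v = 2. Then constraint 3: w + y = 6; constraint 5: w - v = -1, and every other listed constraint is also met.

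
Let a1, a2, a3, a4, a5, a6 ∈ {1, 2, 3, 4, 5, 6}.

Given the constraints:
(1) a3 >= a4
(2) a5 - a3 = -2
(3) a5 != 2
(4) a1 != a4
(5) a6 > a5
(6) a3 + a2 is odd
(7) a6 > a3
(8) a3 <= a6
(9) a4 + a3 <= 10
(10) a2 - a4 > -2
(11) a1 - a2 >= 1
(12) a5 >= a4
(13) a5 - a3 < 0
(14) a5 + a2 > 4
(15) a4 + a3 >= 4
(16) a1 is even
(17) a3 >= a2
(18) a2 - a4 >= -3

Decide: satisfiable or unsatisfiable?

Try a1 = 6, a2 = 2, a3 = 5, a4 = 2, a5 = 3, a6 = 6.
Check constraint 2: a5 - a3 = -2; constraint 9: a4 + a3 = 7. The remaining constraints are straightforward to verify.

Satisfiable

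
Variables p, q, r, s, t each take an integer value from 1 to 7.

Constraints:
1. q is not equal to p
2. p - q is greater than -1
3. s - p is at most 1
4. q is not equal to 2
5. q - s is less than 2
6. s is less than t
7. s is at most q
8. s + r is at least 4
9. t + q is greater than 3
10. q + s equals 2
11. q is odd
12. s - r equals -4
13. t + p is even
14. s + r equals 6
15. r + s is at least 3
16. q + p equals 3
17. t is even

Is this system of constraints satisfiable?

Satisfiable

Try p = 2, q = 1, r = 5, s = 1, t = 4.
Check constraint 2: p - q = 1; constraint 3: s - p = -1. The remaining constraints are straightforward to verify.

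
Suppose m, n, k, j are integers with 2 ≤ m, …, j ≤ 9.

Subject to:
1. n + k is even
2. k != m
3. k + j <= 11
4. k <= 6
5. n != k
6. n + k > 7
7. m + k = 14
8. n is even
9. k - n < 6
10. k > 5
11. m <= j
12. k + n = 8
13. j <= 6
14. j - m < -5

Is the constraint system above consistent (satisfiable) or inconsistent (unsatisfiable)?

From constraints 11 and 13: m ≤ j ≤ 6. From constraint 4: k ≤ 6. Hence m + k ≤ 12. But constraint 7 requires m + k = 14, and 14 > 12. Contradiction.

Unsatisfiable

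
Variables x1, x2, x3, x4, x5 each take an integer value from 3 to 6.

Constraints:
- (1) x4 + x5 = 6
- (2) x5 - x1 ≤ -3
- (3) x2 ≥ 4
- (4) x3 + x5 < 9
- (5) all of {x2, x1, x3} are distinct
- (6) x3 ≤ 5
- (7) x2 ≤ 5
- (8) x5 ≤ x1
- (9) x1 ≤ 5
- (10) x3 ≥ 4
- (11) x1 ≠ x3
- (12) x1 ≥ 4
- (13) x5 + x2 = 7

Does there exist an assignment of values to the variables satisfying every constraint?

Unsatisfiable

Constraints 3, 6, 7, 9, 10, and 12 confine each of x2, x1, x3 to the 2 values {4, 5}.
Constraint 5 requires all 3 of them to be distinct, but only 2 values are available — impossible by the pigeonhole principle.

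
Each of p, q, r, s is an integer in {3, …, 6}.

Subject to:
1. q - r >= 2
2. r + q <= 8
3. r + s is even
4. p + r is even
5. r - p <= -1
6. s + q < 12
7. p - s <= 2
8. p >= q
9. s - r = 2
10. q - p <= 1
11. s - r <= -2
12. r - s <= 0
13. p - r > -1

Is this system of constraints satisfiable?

Constraints 1, 7, 10, and 11 give s − p ≥ -2, p − q ≥ -1, q − r ≥ 2, r − s ≥ 2.
Adding all 4 inequalities: the left sides telescope to 0, and the right sides sum to (-2) + (-1) + 2 + 2 = 1. So 0 ≥ 1, which is false.

Unsatisfiable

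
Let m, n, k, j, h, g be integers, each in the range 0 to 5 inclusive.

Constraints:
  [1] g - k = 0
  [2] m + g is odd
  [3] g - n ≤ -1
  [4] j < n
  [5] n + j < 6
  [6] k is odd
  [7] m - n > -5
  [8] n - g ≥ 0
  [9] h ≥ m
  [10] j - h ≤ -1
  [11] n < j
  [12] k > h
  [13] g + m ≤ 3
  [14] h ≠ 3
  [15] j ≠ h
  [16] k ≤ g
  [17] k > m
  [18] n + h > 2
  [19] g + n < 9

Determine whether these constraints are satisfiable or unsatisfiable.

Constraints 3, 10, 11, 12, and 16 give h < k, k ≤ g, g < n, n < j, j < h. Chaining: h < k ≤ g < n < j < h, which forces h < h — impossible.

Unsatisfiable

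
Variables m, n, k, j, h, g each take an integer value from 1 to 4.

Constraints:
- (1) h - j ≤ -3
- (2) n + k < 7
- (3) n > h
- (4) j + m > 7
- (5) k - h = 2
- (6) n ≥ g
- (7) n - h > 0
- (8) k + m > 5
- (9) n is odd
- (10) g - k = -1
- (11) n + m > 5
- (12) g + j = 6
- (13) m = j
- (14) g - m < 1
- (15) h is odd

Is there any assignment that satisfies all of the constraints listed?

Take m = 4, n = 3, k = 3, j = 4, h = 1, g = 2. Then constraint 1: h - j = -3; constraint 2: n + k = 6, and every other listed constraint is also met.

Satisfiable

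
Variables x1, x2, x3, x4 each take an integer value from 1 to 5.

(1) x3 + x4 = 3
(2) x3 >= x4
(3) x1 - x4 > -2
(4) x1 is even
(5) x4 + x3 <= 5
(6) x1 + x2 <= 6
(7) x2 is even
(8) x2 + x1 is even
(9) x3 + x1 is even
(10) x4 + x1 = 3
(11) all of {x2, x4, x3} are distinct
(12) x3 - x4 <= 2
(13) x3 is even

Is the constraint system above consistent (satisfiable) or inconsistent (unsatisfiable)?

Satisfiable

Take x1 = 2, x2 = 4, x3 = 2, x4 = 1. Then constraint 1: x3 + x4 = 3; constraint 3: x1 - x4 = 1, and every other listed constraint is also met.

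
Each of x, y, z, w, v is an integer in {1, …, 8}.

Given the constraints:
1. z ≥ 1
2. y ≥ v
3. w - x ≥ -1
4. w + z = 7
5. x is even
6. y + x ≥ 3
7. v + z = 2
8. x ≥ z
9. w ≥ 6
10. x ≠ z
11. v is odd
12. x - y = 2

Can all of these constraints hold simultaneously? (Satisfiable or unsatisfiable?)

One satisfying assignment is x = 4, y = 2, z = 1, w = 6, v = 1.
For the less obvious constraints — constraint 3: w - x = 2; constraint 4: w + z = 7; constraint 6: y + x = 6 — and the others hold by inspection.

Satisfiable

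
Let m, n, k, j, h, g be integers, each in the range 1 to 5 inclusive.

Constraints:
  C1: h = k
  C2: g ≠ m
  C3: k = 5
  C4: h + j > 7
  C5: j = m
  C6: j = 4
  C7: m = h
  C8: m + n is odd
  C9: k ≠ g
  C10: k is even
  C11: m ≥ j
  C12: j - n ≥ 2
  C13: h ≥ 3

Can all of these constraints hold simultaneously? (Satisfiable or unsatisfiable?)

Unsatisfiable

Constraint 6 fixes j = 4 and constraint 3 fixes k = 5. Constraints 1, 5, and 7 give j = m = h = k, so j = k. But 4 ≠ 5 — contradiction.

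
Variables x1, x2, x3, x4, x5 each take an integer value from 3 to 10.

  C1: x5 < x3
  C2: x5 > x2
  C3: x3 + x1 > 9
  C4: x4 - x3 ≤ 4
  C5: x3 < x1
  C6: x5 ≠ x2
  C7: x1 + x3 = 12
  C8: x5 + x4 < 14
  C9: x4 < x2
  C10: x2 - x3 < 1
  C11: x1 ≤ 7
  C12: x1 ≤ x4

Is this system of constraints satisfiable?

Unsatisfiable

Constraints 1, 2, 5, 9, and 12 give x3 < x1, x1 ≤ x4, x4 < x2, x2 < x5, x5 < x3. Chaining: x3 < x1 ≤ x4 < x2 < x5 < x3, which forces x3 < x3 — impossible.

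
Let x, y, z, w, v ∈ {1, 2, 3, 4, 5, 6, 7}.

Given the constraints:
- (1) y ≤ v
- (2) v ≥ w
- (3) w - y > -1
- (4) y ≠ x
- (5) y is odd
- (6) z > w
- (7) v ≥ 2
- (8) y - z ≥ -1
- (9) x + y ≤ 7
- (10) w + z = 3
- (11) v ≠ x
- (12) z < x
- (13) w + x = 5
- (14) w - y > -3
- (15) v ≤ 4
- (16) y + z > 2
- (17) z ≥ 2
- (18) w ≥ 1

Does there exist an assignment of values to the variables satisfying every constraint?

Satisfiable

One satisfying assignment is x = 4, y = 1, z = 2, w = 1, v = 2.
For the less obvious constraints — constraint 3: w - y = 0; constraint 8: y - z = -1 — and the others hold by inspection.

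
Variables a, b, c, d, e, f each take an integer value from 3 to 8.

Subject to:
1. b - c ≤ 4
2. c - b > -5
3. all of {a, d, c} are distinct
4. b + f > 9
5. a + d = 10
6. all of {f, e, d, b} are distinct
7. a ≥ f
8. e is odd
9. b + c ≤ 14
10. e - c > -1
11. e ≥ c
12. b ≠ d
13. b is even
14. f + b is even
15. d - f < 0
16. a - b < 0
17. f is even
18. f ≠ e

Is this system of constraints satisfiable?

Take a = 7, b = 8, c = 4, d = 3, e = 5, f = 4. Then constraint 1: b - c = 4; constraint 2: c - b = -4, and every other listed constraint is also met.

Satisfiable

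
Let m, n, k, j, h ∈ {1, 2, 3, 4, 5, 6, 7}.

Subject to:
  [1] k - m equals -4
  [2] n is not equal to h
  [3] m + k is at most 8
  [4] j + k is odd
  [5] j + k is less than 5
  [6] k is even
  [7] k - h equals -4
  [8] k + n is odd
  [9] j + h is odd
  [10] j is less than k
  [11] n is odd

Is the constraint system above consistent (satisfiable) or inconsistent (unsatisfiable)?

Satisfiable

One satisfying assignment is m = 6, n = 3, k = 2, j = 1, h = 6.
For the less obvious constraints — constraint 1: k - m = -4; constraint 3: m + k = 8 — and the others hold by inspection.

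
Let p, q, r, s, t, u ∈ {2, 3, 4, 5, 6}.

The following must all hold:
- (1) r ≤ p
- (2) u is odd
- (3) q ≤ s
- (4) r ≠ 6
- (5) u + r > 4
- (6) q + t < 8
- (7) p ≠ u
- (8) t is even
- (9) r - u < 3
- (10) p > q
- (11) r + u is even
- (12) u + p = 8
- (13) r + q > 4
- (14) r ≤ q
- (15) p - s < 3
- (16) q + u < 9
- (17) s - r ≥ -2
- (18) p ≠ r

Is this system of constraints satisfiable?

One satisfying assignment is p = 5, q = 3, r = 3, s = 4, t = 2, u = 3.
For the less obvious constraints — constraint 5: u + r = 6; constraint 6: q + t = 5 — and the others hold by inspection.

Satisfiable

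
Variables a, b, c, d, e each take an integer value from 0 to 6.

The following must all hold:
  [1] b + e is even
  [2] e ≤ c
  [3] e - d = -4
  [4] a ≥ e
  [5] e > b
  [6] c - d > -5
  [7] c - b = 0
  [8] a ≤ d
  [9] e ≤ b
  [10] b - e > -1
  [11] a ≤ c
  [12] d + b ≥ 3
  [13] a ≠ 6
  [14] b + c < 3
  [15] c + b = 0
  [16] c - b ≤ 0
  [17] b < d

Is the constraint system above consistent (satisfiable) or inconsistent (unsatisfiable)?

Unsatisfiable

Constraints 4, 5, 11, and 16 give c ≤ b, b < e, e ≤ a, a ≤ c. Chaining: c ≤ b < e ≤ a ≤ c, which forces c < c — impossible.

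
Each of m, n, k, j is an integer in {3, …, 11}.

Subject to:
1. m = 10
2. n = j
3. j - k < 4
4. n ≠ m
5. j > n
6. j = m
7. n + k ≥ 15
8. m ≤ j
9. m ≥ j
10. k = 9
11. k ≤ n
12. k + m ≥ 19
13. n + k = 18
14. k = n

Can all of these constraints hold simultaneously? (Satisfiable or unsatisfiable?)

Unsatisfiable

Constraint 10 fixes k = 9 and constraint 1 fixes m = 10. Constraints 2, 6, and 14 give k = n = j = m, so k = m. But 9 ≠ 10 — contradiction.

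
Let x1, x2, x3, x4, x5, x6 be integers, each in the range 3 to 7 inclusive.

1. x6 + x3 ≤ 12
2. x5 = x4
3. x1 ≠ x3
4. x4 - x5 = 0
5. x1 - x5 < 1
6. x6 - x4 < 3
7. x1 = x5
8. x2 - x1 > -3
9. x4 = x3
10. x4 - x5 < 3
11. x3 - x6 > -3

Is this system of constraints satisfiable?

From constraints 2, 7, and 9, x1 = x5 = x4 = x3, so x1 = x3. But constraint 3 says x1 ≠ x3. Contradiction.

Unsatisfiable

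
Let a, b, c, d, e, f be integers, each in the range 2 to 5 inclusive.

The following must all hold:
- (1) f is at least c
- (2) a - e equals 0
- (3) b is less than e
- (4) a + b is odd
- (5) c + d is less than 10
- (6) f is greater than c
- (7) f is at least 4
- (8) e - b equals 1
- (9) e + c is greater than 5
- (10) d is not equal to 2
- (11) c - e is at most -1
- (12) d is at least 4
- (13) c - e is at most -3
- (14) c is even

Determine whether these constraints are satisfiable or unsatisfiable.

One satisfying assignment is a = 5, b = 4, c = 2, d = 5, e = 5, f = 4.
For the less obvious constraints — constraint 2: a - e = 0; constraint 5: c + d = 7; constraint 8: e - b = 1 — and the others hold by inspection.

Satisfiable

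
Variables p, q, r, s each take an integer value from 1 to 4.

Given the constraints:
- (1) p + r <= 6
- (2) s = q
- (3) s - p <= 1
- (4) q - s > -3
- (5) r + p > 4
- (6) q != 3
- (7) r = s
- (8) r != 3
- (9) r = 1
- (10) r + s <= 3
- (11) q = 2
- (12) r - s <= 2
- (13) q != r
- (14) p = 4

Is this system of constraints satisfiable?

Constraint 9 fixes r = 1 and constraint 11 fixes q = 2. Constraints 2 and 7 give r = s = q, so r = q. But 1 ≠ 2 — contradiction.

Unsatisfiable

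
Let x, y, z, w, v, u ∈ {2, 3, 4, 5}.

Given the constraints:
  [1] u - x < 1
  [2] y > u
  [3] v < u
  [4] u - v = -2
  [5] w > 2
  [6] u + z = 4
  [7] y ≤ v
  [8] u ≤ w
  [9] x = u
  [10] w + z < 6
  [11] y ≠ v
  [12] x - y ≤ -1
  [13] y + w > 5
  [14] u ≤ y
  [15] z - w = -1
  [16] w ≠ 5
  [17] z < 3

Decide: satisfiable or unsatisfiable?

Constraints 2, 3, and 7 give v < u, u < y, y ≤ v. Chaining: v < u < y ≤ v, which forces v < v — impossible.

Unsatisfiable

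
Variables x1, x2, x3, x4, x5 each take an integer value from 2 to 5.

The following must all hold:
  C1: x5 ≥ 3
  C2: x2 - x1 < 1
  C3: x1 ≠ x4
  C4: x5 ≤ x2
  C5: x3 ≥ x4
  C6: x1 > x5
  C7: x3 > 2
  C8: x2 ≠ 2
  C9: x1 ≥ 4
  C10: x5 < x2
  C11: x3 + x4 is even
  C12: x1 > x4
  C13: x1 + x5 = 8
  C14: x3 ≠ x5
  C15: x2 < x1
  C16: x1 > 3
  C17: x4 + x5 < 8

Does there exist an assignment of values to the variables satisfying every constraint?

Satisfiable

Take x1 = 5, x2 = 4, x3 = 5, x4 = 3, x5 = 3. Then constraint 2: x2 - x1 = -1; constraint 13: x1 + x5 = 8; constraint 17: x4 + x5 = 6, and every other listed constraint is also met.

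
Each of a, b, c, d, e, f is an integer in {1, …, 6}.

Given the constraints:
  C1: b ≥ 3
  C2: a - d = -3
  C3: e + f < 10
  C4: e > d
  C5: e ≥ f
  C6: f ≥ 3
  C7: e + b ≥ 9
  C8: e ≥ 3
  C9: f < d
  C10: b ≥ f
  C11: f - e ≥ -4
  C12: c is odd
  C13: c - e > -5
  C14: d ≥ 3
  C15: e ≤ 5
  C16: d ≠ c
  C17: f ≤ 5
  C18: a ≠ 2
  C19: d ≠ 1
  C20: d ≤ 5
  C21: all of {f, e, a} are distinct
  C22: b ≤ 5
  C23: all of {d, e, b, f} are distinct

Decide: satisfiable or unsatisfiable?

Unsatisfiable

Constraints 1, 6, 8, 14, 15, 17, 20, and 22 confine each of d, e, b, f to the 3 values {3, …, 5}.
Constraint 23 requires all 4 of them to be distinct, but only 3 values are available — impossible by the pigeonhole principle.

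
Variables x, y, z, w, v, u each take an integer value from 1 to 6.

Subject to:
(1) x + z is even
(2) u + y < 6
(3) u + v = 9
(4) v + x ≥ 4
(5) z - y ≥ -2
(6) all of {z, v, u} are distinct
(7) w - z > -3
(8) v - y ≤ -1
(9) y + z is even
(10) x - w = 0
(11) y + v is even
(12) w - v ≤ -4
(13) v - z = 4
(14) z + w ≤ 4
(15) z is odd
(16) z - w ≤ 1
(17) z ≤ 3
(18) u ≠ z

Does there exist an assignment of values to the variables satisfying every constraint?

Unsatisfiable

Constraints 5, 8, 12, and 16 give w − z ≥ -1, z − y ≥ -2, y − v ≥ 1, v − w ≥ 4.
Adding all 4 inequalities: the left sides telescope to 0, and the right sides sum to (-1) + (-2) + 1 + 4 = 2. So 0 ≥ 2, which is false.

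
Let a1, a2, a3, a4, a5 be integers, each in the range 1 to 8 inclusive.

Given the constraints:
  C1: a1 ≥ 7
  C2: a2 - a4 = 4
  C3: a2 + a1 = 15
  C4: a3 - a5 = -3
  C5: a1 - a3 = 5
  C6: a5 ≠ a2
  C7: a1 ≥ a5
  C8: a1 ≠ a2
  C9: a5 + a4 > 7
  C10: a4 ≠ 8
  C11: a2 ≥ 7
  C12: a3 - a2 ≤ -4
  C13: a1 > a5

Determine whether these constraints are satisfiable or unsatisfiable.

The assignment a1 = 8, a2 = 7, a3 = 3, a4 = 3, a5 = 6 works:
  constraint 2 holds since a2 - a4 = 4.
  constraint 3 holds since a2 + a1 = 15.
The rest check out directly.

Satisfiable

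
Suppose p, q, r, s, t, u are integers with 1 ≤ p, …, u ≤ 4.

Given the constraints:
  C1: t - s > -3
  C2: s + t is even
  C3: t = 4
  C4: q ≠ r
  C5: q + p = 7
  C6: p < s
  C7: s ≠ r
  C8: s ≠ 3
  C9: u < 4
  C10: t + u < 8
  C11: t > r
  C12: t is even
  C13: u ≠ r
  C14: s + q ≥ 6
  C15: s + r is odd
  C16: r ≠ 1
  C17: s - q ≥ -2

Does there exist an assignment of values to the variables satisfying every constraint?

Setting (p, q, r, s, t, u) = (3, 4, 3, 4, 4, 2) satisfies everything: constraint 1: t - s = 0; constraint 5: q + p = 7; constraint 10: t + u = 6, and the others follow.

Satisfiable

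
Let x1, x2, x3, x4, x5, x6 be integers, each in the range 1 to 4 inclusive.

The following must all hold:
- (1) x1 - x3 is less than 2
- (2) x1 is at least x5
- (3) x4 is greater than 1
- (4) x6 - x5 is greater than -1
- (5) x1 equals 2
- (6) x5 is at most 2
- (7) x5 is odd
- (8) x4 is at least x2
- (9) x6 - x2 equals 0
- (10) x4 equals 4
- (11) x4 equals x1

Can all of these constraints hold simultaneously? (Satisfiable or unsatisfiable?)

Unsatisfiable

Constraint 10 fixes x4 = 4 and constraint 5 fixes x1 = 2, but constraint 11 requires x4 = x1. Since 4 ≠ 2, contradiction.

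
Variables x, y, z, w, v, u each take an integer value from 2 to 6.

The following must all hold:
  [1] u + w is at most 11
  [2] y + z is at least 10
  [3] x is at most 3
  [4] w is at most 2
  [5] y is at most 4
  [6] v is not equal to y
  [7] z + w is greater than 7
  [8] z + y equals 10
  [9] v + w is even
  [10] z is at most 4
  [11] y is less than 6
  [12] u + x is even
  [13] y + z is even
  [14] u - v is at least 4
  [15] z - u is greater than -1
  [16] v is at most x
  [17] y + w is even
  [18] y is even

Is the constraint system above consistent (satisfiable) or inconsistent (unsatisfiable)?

Unsatisfiable

From constraint 10: z ≤ 4. From constraint 5: y ≤ 4. Hence z + y ≤ 8. But constraint 8 requires z + y = 10, and 10 > 8. Contradiction.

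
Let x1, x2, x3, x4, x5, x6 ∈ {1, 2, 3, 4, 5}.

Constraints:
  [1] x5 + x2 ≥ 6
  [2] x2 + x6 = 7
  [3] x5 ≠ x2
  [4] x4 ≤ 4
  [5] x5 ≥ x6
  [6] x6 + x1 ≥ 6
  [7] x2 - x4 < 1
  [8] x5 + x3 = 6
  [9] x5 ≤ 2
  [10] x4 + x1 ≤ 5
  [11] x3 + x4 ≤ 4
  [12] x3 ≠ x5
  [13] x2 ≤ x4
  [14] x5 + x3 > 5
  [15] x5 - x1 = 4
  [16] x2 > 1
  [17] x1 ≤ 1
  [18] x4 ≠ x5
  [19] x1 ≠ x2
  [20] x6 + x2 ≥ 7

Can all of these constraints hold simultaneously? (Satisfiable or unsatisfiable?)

From constraints 5 and 9: x6 ≤ x5 ≤ 2. From constraints 4 and 13: x2 ≤ x4 ≤ 4. Hence x6 + x2 ≤ 6. But constraint 20 requires x6 + x2 ≥ 7, and 7 > 6. Contradiction.

Unsatisfiable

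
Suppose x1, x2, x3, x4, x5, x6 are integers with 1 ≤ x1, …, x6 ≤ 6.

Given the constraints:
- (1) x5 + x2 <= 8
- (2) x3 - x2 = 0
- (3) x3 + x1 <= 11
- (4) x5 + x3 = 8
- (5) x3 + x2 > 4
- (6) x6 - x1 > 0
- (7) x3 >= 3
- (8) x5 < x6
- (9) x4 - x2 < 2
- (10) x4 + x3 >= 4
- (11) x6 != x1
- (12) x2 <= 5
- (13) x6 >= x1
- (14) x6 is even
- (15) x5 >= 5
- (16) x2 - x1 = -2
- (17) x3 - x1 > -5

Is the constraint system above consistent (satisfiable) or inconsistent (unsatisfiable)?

Try x1 = 5, x2 = 3, x3 = 3, x4 = 2, x5 = 5, x6 = 6.
Check constraint 1: x5 + x2 = 8; constraint 2: x3 - x2 = 0; constraint 3: x3 + x1 = 8. The remaining constraints are straightforward to verify.

Satisfiable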